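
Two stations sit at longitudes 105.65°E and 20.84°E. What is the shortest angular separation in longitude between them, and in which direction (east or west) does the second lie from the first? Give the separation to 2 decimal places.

84.81° west

Raw difference: 20.84 − 105.65 = -84.81°.
Normalise into (−180°, 180°]: -84.81° stays -84.81°.
Negative ⇒ the second point lies to the west; separation 84.81°.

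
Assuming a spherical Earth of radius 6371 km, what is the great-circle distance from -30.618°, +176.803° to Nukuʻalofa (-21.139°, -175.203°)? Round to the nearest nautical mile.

714 nmi

Δλ = -175.203 − 176.803 = -352.006°; wrapped into (−180°, 180°]: 7.994°.
Δφ = -21.139 − -30.618 = 9.479°.
a = sin²(Δφ/2) + cos φ₁ · cos φ₂ · sin²(Δλ/2) = 0.010727.
c = 2·atan2(√a, √(1−a)) = 0.20751 rad → d = 6371·c ≈ 1322.07 km ≈ 713.86 nmi.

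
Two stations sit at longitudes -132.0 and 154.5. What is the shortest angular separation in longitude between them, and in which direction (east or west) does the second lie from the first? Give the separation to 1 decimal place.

Raw difference: 154.5 − -132.0 = 286.5°.
Normalise into (−180°, 180°]: 286.5° − 360° = -73.5°.
Negative ⇒ the second point lies to the west; separation 73.5°.

73.5° west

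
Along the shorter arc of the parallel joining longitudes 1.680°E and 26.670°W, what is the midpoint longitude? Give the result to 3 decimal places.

Signed shortest Δλ from +1.680° to -26.670° is -28.350°.
Midpoint longitude = +1.680° + (-28.350°)/2 = +1.680° − 14.175° = -12.495°.

12.495°W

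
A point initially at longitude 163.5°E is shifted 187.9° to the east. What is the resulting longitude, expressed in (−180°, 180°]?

8.6°W

Start at +163.5°; shift +187.9° → +351.4°.
+351.4° lies outside (−180°, 180°]; subtract 360° → -8.6°.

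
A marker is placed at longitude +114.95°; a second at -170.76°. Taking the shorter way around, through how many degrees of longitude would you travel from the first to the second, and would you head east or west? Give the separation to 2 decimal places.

Raw difference: -170.76 − 114.95 = -285.71°.
Normalise into (−180°, 180°]: -285.71° + 360° = 74.29°.
Positive ⇒ the second point lies to the east; separation 74.29°.

74.29° east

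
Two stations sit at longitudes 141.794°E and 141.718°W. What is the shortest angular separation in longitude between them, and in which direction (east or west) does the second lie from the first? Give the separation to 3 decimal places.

76.488° east

Raw difference: -141.718 − 141.794 = -283.512°.
Normalise into (−180°, 180°]: -283.512° + 360° = 76.488°.
Positive ⇒ the second point lies to the east; separation 76.488°.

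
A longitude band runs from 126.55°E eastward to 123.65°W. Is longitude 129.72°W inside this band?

Yes

Band width going east from +126.55° to -123.65°: ((-123.65 − 126.55) mod 360) = 109.80°.
Offset of -129.72° east of the west edge: ((-129.72 − 126.55) mod 360) = 103.73°.
103.73° ≤ 109.80° ⇒ inside.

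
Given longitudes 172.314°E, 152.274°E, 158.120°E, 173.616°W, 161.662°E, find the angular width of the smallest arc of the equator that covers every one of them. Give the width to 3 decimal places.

Sort the longitudes: -173.616°, +152.274°, +158.120°, +161.662°, +172.314°.
Eastward gaps between consecutive values (wrapping around): 325.890°, 5.846°, 3.542°, 10.652°, 14.070°.
Largest gap = 325.890° ⇒ minimal covering band is its complement: 360° − 325.890° = 34.110°.
Band runs from +152.274° eastward to -173.616°, crossing the antimeridian.

34.110°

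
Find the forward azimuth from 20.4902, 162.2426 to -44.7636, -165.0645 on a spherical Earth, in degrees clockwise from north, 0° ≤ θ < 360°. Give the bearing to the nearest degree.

156°

Δλ = -165.0645 − 162.2426 = -327.3071°; wrapped into (−180°, 180°]: 32.6929°.
θ = atan2( sin Δλ · cos φ₂ , cos φ₁ · sin φ₂ − sin φ₁ · cos φ₂ · cos Δλ )
  = atan2(0.38351, -0.86880) = 156.182° → normalised to [0°, 360°): 156.182°.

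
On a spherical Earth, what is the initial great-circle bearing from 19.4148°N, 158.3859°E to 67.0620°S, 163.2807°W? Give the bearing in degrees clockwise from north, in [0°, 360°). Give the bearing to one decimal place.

166.0°

Δλ = -163.2807 − 158.3859 = -321.6666°; wrapped into (−180°, 180°]: 38.3334°.
θ = atan2( sin Δλ · cos φ₂ , cos φ₁ · sin φ₂ − sin φ₁ · cos φ₂ · cos Δλ )
  = atan2(0.24173, -0.97018) = 166.009° → normalised to [0°, 360°): 166.009°.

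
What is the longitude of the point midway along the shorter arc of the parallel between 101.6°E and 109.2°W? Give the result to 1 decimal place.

Signed shortest Δλ from +101.6° to -109.2° is +149.2°.
Midpoint longitude = +101.6° + (+149.2°)/2 = +101.6° + 74.6° = +176.2°.
(The naïve average (+101.6 + -109.2)/2 = -3.8° is on the wrong side of the globe.)

176.2°E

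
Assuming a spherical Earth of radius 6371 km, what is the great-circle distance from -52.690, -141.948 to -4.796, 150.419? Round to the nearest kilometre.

8091 km

Δλ = 150.419 − -141.948 = 292.367°; wrapped into (−180°, 180°]: -67.633°.
Δφ = -4.796 − -52.690 = 47.894°.
a = sin²(Δφ/2) + cos φ₁ · cos φ₂ · sin²(Δλ/2) = 0.351827.
c = 2·atan2(√a, √(1−a)) = 1.26993 rad → d = 6371·c ≈ 8090.74 km.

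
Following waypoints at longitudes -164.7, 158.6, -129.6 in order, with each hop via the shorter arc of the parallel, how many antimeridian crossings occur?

2

Leg 1: -164.7° → +158.6°, shortest Δλ = -36.7° (west) — crosses 180°.
Leg 2: +158.6° → -129.6°, shortest Δλ = 71.8° (east) — crosses 180°.
Total crossings: 2.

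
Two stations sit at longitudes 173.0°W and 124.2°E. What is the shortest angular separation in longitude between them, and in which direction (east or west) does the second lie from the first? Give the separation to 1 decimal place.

Raw difference: 124.2 − -173.0 = 297.2°.
Normalise into (−180°, 180°]: 297.2° − 360° = -62.8°.
Negative ⇒ the second point lies to the west; separation 62.8°.

62.8° west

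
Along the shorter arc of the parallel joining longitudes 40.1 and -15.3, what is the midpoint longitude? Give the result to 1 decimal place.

+12.4°

Signed shortest Δλ from +40.1° to -15.3° is -55.4°.
Midpoint longitude = +40.1° + (-55.4°)/2 = +40.1° − 27.7° = +12.4°.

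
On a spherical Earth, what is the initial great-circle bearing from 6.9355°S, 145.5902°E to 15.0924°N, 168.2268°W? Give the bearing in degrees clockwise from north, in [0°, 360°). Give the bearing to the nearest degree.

64°

Δλ = -168.2268 − 145.5902 = -313.8170°; wrapped into (−180°, 180°]: 46.1830°.
θ = atan2( sin Δλ · cos φ₂ , cos φ₁ · sin φ₂ − sin φ₁ · cos φ₂ · cos Δλ )
  = atan2(0.69667, 0.33919) = 64.040° → normalised to [0°, 360°): 64.040°.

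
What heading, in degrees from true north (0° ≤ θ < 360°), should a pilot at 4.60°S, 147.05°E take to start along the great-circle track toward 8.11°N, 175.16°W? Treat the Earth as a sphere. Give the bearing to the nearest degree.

Δλ = -175.16 − 147.05 = -322.21°; wrapped into (−180°, 180°]: 37.79°.
θ = atan2( sin Δλ · cos φ₂ , cos φ₁ · sin φ₂ − sin φ₁ · cos φ₂ · cos Δλ )
  = atan2(0.60664, 0.20336) = 71.467° → normalised to [0°, 360°): 71.467°.

71°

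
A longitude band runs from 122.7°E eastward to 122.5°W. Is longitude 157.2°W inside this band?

Yes

Band width going east from +122.7° to -122.5°: ((-122.5 − 122.7) mod 360) = 114.8°.
Offset of -157.2° east of the west edge: ((-157.2 − 122.7) mod 360) = 80.1°.
80.1° ≤ 114.8° ⇒ inside.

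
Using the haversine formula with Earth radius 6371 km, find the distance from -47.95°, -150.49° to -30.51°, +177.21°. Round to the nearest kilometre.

Δλ = 177.21 − -150.49 = 327.70°; wrapped into (−180°, 180°]: -32.30°.
Δφ = -30.51 − -47.95 = 17.44°.
a = sin²(Δφ/2) + cos φ₁ · cos φ₂ · sin²(Δλ/2) = 0.067630.
c = 2·atan2(√a, √(1−a)) = 0.52616 rad → d = 6371·c ≈ 3352.18 km.

3352 km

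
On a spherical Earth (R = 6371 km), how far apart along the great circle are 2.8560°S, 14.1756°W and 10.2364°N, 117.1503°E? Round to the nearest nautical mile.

Δλ = 117.1503 − -14.1756 = 131.3259°.
Δφ = 10.2364 − -2.8560 = 13.0924°.
a = sin²(Δφ/2) + cos φ₁ · cos φ₂ · sin²(Δλ/2) = 0.828939.
c = 2·atan2(√a, √(1−a)) = 2.28879 rad → d = 6371·c ≈ 14581.91 km ≈ 7873.60 nmi.

7874 nmi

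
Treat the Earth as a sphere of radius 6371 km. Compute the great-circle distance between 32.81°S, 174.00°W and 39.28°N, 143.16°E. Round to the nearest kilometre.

Δλ = 143.16 − -174.00 = 317.16°; wrapped into (−180°, 180°]: -42.84°.
Δφ = 39.28 − -32.81 = 72.09°.
a = sin²(Δφ/2) + cos φ₁ · cos φ₂ · sin²(Δλ/2) = 0.433008.
c = 2·atan2(√a, √(1−a)) = 1.43641 rad → d = 6371·c ≈ 9151.35 km.

9151 km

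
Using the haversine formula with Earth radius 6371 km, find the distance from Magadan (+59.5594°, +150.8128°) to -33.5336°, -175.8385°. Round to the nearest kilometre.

Δλ = -175.8385 − 150.8128 = -326.6513°; wrapped into (−180°, 180°]: 33.3487°.
Δφ = -33.5336 − 59.5594 = -93.0930°.
a = sin²(Δφ/2) + cos φ₁ · cos φ₂ · sin²(Δλ/2) = 0.561748.
c = 2·atan2(√a, √(1−a)) = 1.69461 rad → d = 6371·c ≈ 10796.35 km.

10796 km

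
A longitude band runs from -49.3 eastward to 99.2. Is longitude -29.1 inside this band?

Band width going east from -49.3° to +99.2°: ((99.2 − -49.3) mod 360) = 148.5°.
Offset of -29.1° east of the west edge: ((-29.1 − -49.3) mod 360) = 20.2°.
20.2° ≤ 148.5° ⇒ inside.

Yes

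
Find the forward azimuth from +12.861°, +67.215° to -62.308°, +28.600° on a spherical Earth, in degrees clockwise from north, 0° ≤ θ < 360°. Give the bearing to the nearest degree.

Δλ = 28.600 − 67.215 = -38.615°.
θ = atan2( sin Δλ · cos φ₂ , cos φ₁ · sin φ₂ − sin φ₁ · cos φ₂ · cos Δλ )
  = atan2(-0.29002, -0.94407) = -162.923° → normalised to [0°, 360°): 197.077°.

197°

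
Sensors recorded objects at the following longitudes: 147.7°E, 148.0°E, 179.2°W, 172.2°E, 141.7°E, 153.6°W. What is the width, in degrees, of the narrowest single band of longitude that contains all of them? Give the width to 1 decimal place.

Sort the longitudes: -179.2°, -153.6°, +141.7°, +147.7°, +148.0°, +172.2°.
Eastward gaps between consecutive values (wrapping around): 25.6°, 295.3°, 6.0°, 0.3°, 24.2°, 8.6°.
Largest gap = 295.3° ⇒ minimal covering band is its complement: 360° − 295.3° = 64.7°.
Band runs from +141.7° eastward to -153.6°, crossing the antimeridian.

64.7°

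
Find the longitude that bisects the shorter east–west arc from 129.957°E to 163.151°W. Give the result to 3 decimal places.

163.403°E

Signed shortest Δλ from +129.957° to -163.151° is +66.892°.
Midpoint longitude = +129.957° + (+66.892°)/2 = +129.957° + 33.446° = +163.403°.
(The naïve average (+129.957 + -163.151)/2 = -16.597° is on the wrong side of the globe.)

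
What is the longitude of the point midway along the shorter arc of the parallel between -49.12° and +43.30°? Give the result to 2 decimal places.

-2.91°

Signed shortest Δλ from -49.12° to +43.30° is +92.42°.
Midpoint longitude = -49.12° + (+92.42°)/2 = -49.12° + 46.21° = -2.91°.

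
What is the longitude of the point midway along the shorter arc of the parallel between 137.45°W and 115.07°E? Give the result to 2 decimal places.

168.81°E

Signed shortest Δλ from -137.45° to +115.07° is -107.48°.
Midpoint longitude = -137.45° + (-107.48°)/2 = -137.45° − 53.74° = -191.19°.
Normalise into (−180°, 180°]: +168.81°.
(The naïve average (-137.45 + +115.07)/2 = -11.19° is on the wrong side of the globe.)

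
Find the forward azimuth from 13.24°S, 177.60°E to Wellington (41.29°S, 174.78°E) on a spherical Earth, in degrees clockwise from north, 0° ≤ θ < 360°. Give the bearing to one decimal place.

184.5°

Δλ = 174.78 − 177.60 = -2.82°.
θ = atan2( sin Δλ · cos φ₂ , cos φ₁ · sin φ₂ − sin φ₁ · cos φ₂ · cos Δλ )
  = atan2(-0.03697, -0.47045) = -175.507° → normalised to [0°, 360°): 184.493°.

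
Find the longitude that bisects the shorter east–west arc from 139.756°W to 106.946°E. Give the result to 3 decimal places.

163.595°E

Signed shortest Δλ from -139.756° to +106.946° is -113.298°.
Midpoint longitude = -139.756° + (-113.298°)/2 = -139.756° − 56.649° = -196.405°.
Normalise into (−180°, 180°]: +163.595°.
(The naïve average (-139.756 + +106.946)/2 = -16.405° is on the wrong side of the globe.)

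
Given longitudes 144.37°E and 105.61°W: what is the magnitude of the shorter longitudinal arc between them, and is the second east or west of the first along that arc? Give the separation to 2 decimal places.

110.02° east

Raw difference: -105.61 − 144.37 = -249.98°.
Normalise into (−180°, 180°]: -249.98° + 360° = 110.02°.
Positive ⇒ the second point lies to the east; separation 110.02°.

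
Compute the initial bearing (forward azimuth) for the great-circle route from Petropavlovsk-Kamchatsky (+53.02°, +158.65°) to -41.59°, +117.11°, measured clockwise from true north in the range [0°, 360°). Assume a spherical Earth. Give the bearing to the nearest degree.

Δλ = 117.11 − 158.65 = -41.54°.
θ = atan2( sin Δλ · cos φ₂ , cos φ₁ · sin φ₂ − sin φ₁ · cos φ₂ · cos Δλ )
  = atan2(-0.49597, -0.84650) = -149.633° → normalised to [0°, 360°): 210.367°.

210°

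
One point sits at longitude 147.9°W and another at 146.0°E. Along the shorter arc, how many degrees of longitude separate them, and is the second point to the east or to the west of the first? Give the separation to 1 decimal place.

66.1° west

Raw difference: 146.0 − -147.9 = 293.9°.
Normalise into (−180°, 180°]: 293.9° − 360° = -66.1°.
Negative ⇒ the second point lies to the west; separation 66.1°.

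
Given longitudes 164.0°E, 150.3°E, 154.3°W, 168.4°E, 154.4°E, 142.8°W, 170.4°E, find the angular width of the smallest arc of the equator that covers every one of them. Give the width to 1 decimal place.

Sort the longitudes: -154.3°, -142.8°, +150.3°, +154.4°, +164.0°, +168.4°, +170.4°.
Eastward gaps between consecutive values (wrapping around): 11.5°, 293.1°, 4.1°, 9.6°, 4.4°, 2.0°, 35.3°.
Largest gap = 293.1° ⇒ minimal covering band is its complement: 360° − 293.1° = 66.9°.
Band runs from +150.3° eastward to -142.8°, crossing the antimeridian.

66.9°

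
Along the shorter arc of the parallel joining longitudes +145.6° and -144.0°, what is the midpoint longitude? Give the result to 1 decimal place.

Signed shortest Δλ from +145.6° to -144.0° is +70.4°.
Midpoint longitude = +145.6° + (+70.4°)/2 = +145.6° + 35.2° = +180.8°.
Normalise into (−180°, 180°]: -179.2°.
(The naïve average (+145.6 + -144.0)/2 = 0.8° is on the wrong side of the globe.)

-179.2°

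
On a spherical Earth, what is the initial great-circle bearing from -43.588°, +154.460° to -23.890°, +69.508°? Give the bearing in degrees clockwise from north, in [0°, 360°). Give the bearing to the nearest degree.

255°

Δλ = 69.508 − 154.460 = -84.952°.
θ = atan2( sin Δλ · cos φ₂ , cos φ₁ · sin φ₂ − sin φ₁ · cos φ₂ · cos Δλ )
  = atan2(-0.91078, -0.23787) = -104.637° → normalised to [0°, 360°): 255.363°.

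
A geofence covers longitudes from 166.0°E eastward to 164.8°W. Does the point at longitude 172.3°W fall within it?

Yes

Band width going east from +166.0° to -164.8°: ((-164.8 − 166.0) mod 360) = 29.2°.
Offset of -172.3° east of the west edge: ((-172.3 − 166.0) mod 360) = 21.7°.
21.7° ≤ 29.2° ⇒ inside.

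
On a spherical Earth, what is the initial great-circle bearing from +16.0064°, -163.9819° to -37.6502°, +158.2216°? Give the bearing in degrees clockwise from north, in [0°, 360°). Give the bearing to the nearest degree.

Δλ = 158.2216 − -163.9819 = 322.2035°; wrapped into (−180°, 180°]: -37.7965°.
θ = atan2( sin Δλ · cos φ₂ , cos φ₁ · sin φ₂ − sin φ₁ · cos φ₂ · cos Δλ )
  = atan2(-0.48523, -0.75967) = -147.432° → normalised to [0°, 360°): 212.568°.

213°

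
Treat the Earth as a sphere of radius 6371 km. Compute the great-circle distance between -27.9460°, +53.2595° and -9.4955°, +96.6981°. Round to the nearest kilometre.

Δλ = 96.6981 − 53.2595 = 43.4386°.
Δφ = -9.4955 − -27.9460 = 18.4505°.
a = sin²(Δφ/2) + cos φ₁ · cos φ₂ · sin²(Δλ/2) = 0.145019.
c = 2·atan2(√a, √(1−a)) = 0.78135 rad → d = 6371·c ≈ 4977.99 km.

4978 km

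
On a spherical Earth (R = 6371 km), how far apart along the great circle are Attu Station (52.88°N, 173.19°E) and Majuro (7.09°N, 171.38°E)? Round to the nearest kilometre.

Δλ = 171.38 − 173.19 = -1.81°.
Δφ = 7.09 − 52.88 = -45.79°.
a = sin²(Δφ/2) + cos φ₁ · cos φ₂ · sin²(Δλ/2) = 0.151504.
c = 2·atan2(√a, √(1−a)) = 0.79960 rad → d = 6371·c ≈ 5094.27 km.

5094 km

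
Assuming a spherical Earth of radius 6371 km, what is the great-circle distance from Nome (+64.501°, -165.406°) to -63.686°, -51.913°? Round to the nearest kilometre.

Δλ = -51.913 − -165.406 = 113.493°.
Δφ = -63.686 − 64.501 = -128.187°.
a = sin²(Δφ/2) + cos φ₁ · cos φ₂ · sin²(Δλ/2) = 0.942569.
c = 2·atan2(√a, √(1−a)) = 2.65759 rad → d = 6371·c ≈ 16931.49 km.

16931 km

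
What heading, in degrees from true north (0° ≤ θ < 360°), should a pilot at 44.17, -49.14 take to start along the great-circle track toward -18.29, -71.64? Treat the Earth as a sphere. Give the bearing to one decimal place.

Δλ = -71.64 − -49.14 = -22.50°.
θ = atan2( sin Δλ · cos φ₂ , cos φ₁ · sin φ₂ − sin φ₁ · cos φ₂ · cos Δλ )
  = atan2(-0.36335, -0.83633) = -156.517° → normalised to [0°, 360°): 203.483°.

203.5°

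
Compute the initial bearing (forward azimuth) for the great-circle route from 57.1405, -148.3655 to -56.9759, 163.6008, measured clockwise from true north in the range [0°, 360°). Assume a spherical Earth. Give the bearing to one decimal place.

Δλ = 163.6008 − -148.3655 = 311.9663°; wrapped into (−180°, 180°]: -48.0337°.
θ = atan2( sin Δλ · cos φ₂ , cos φ₁ · sin φ₂ − sin φ₁ · cos φ₂ · cos Δλ )
  = atan2(-0.40522, -0.76105) = -151.967° → normalised to [0°, 360°): 208.033°.

208.0°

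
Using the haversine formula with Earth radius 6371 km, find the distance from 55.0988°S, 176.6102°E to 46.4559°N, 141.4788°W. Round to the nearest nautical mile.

6456 nmi

Δλ = -141.4788 − 176.6102 = -318.0890°; wrapped into (−180°, 180°]: 41.9110°.
Δφ = 46.4559 − -55.0988 = 101.5547°.
a = sin²(Δφ/2) + cos φ₁ · cos φ₂ · sin²(Δλ/2) = 0.650569.
c = 2·atan2(√a, √(1−a)) = 1.87668 rad → d = 6371·c ≈ 11956.35 km ≈ 6455.91 nmi.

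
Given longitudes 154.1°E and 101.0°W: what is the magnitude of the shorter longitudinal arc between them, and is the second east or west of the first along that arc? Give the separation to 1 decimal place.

104.9° east

Raw difference: -101.0 − 154.1 = -255.1°.
Normalise into (−180°, 180°]: -255.1° + 360° = 104.9°.
Positive ⇒ the second point lies to the east; separation 104.9°.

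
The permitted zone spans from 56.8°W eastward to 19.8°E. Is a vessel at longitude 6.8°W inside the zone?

Band width going east from -56.8° to +19.8°: ((19.8 − -56.8) mod 360) = 76.6°.
Offset of -6.8° east of the west edge: ((-6.8 − -56.8) mod 360) = 50.0°.
50.0° ≤ 76.6° ⇒ inside.

Yes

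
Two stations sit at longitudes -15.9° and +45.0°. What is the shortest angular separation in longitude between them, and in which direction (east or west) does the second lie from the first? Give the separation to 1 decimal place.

60.9° east

Raw difference: 45.0 − -15.9 = 60.9°.
Normalise into (−180°, 180°]: 60.9° stays 60.9°.
Positive ⇒ the second point lies to the east; separation 60.9°.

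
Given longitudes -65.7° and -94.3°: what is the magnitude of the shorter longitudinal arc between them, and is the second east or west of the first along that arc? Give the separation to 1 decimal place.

28.6° west

Raw difference: -94.3 − -65.7 = -28.6°.
Normalise into (−180°, 180°]: -28.6° stays -28.6°.
Negative ⇒ the second point lies to the west; separation 28.6°.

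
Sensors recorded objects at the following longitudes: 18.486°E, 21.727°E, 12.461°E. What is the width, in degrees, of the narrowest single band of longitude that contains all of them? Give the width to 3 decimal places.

Sort the longitudes: +12.461°, +18.486°, +21.727°.
Eastward gaps between consecutive values (wrapping around): 6.025°, 3.241°, 350.734°.
Largest gap = 350.734° ⇒ minimal covering band is its complement: 360° − 350.734° = 9.266°.
Band runs from +12.461° eastward to +21.727°.

9.266°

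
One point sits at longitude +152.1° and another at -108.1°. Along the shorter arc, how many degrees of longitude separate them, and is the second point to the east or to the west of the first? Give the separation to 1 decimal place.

Raw difference: -108.1 − 152.1 = -260.2°.
Normalise into (−180°, 180°]: -260.2° + 360° = 99.8°.
Positive ⇒ the second point lies to the east; separation 99.8°.

99.8° east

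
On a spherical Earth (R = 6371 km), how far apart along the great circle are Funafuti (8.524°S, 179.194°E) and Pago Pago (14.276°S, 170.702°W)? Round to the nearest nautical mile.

687 nmi

Δλ = -170.702 − 179.194 = -349.896°; wrapped into (−180°, 180°]: 10.104°.
Δφ = -14.276 − -8.524 = -5.752°.
a = sin²(Δφ/2) + cos φ₁ · cos φ₂ · sin²(Δλ/2) = 0.009950.
c = 2·atan2(√a, √(1−a)) = 0.19983 rad → d = 6371·c ≈ 1273.10 km ≈ 687.42 nmi.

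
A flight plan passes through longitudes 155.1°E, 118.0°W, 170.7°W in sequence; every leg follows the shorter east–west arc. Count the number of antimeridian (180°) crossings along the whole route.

1

Leg 1: +155.1° → -118.0°, shortest Δλ = 86.9° (east) — crosses 180°.
Leg 2: -118.0° → -170.7°, shortest Δλ = -52.7° (west) — does not cross 180°.
Total crossings: 1.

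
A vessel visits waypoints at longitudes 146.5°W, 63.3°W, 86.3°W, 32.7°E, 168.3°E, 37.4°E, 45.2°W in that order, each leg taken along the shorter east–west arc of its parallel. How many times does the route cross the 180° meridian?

0

Leg 1: -146.5° → -63.3°, shortest Δλ = 83.2° (east) — does not cross 180°.
Leg 2: -63.3° → -86.3°, shortest Δλ = -23.0° (west) — does not cross 180°.
Leg 3: -86.3° → +32.7°, shortest Δλ = 119.0° (east) — does not cross 180°.
Leg 4: +32.7° → +168.3°, shortest Δλ = 135.6° (east) — does not cross 180°.
Leg 5: +168.3° → +37.4°, shortest Δλ = -130.9° (west) — does not cross 180°.
Leg 6: +37.4° → -45.2°, shortest Δλ = -82.6° (west) — does not cross 180°.
Total crossings: 0.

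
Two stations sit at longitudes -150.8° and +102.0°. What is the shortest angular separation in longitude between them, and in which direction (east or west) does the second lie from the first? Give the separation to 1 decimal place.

Raw difference: 102.0 − -150.8 = 252.8°.
Normalise into (−180°, 180°]: 252.8° − 360° = -107.2°.
Negative ⇒ the second point lies to the west; separation 107.2°.

107.2° west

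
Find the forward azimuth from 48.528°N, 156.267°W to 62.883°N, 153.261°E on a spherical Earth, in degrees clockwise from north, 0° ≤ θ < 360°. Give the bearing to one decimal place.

316.6°

Δλ = 153.261 − -156.267 = 309.528°; wrapped into (−180°, 180°]: -50.472°.
θ = atan2( sin Δλ · cos φ₂ , cos φ₁ · sin φ₂ − sin φ₁ · cos φ₂ · cos Δλ )
  = atan2(-0.35157, 0.37209) = -43.376° → normalised to [0°, 360°): 316.624°.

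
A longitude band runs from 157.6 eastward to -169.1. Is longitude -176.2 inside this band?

Yes

Band width going east from +157.6° to -169.1°: ((-169.1 − 157.6) mod 360) = 33.3°.
Offset of -176.2° east of the west edge: ((-176.2 − 157.6) mod 360) = 26.2°.
26.2° ≤ 33.3° ⇒ inside.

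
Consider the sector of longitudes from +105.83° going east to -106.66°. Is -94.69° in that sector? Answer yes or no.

Band width going east from +105.83° to -106.66°: ((-106.66 − 105.83) mod 360) = 147.51°.
Offset of -94.69° east of the west edge: ((-94.69 − 105.83) mod 360) = 159.48°.
159.48° > 147.51° ⇒ outside.

No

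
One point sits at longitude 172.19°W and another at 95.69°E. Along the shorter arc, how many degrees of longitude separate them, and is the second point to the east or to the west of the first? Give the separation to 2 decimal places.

92.12° west

Raw difference: 95.69 − -172.19 = 267.88°.
Normalise into (−180°, 180°]: 267.88° − 360° = -92.12°.
Negative ⇒ the second point lies to the west; separation 92.12°.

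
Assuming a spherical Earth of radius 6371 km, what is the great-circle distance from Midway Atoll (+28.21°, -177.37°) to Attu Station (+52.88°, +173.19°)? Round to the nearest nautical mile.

Δλ = 173.19 − -177.37 = 350.56°; wrapped into (−180°, 180°]: -9.44°.
Δφ = 52.88 − 28.21 = 24.67°.
a = sin²(Δφ/2) + cos φ₁ · cos φ₂ · sin²(Δλ/2) = 0.049237.
c = 2·atan2(√a, √(1−a)) = 0.44752 rad → d = 6371·c ≈ 2851.12 km ≈ 1539.48 nmi.

1539 nmi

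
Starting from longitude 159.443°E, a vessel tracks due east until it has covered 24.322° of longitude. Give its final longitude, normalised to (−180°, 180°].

Start at +159.443°; shift +24.322° → +183.765°.
+183.765° lies outside (−180°, 180°]; subtract 360° → -176.235°.

176.235°W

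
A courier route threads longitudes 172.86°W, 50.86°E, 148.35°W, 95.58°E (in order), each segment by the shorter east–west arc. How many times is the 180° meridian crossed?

Leg 1: -172.86° → +50.86°, shortest Δλ = -136.28° (west) — crosses 180°.
Leg 2: +50.86° → -148.35°, shortest Δλ = 160.79° (east) — crosses 180°.
Leg 3: -148.35° → +95.58°, shortest Δλ = -116.07° (west) — crosses 180°.
Total crossings: 3.

3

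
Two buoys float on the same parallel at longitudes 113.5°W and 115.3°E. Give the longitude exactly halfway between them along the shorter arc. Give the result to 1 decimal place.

Signed shortest Δλ from -113.5° to +115.3° is -131.2°.
Midpoint longitude = -113.5° + (-131.2°)/2 = -113.5° − 65.6° = -179.1°.
(The naïve average (-113.5 + +115.3)/2 = 0.9° is on the wrong side of the globe.)

179.1°W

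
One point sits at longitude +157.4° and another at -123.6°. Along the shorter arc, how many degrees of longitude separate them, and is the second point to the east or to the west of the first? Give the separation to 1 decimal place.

79.0° east

Raw difference: -123.6 − 157.4 = -281.0°.
Normalise into (−180°, 180°]: -281.0° + 360° = 79.0°.
Positive ⇒ the second point lies to the east; separation 79.0°.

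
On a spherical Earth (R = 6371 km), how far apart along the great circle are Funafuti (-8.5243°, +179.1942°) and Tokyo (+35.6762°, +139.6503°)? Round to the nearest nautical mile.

Δλ = 139.6503 − 179.1942 = -39.5439°.
Δφ = 35.6762 − -8.5243 = 44.2005°.
a = sin²(Δφ/2) + cos φ₁ · cos φ₂ · sin²(Δλ/2) = 0.233477.
c = 2·atan2(√a, √(1−a)) = 1.00860 rad → d = 6371·c ≈ 6425.78 km ≈ 3469.64 nmi.

3470 nmi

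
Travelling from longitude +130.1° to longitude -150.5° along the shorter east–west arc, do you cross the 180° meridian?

Yes

Naïve |-150.5 − 130.1| = 280.6° > 180°, so the shorter arc goes the other way round — across 180°.
Signed shortest Δλ = ((-150.5 − 130.1 + 180) mod 360) − 180 = 79.4°.
Going east by 79.4° from +130.1° passes through 180° before reaching -150.5°.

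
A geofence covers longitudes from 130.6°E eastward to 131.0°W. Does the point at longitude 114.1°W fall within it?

No

Band width going east from +130.6° to -131.0°: ((-131.0 − 130.6) mod 360) = 98.4°.
Offset of -114.1° east of the west edge: ((-114.1 − 130.6) mod 360) = 115.3°.
115.3° > 98.4° ⇒ outside.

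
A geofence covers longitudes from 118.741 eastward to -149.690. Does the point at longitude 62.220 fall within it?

No

Band width going east from +118.741° to -149.690°: ((-149.690 − 118.741) mod 360) = 91.569°.
Offset of +62.220° east of the west edge: ((62.220 − 118.741) mod 360) = 303.479°.
303.479° > 91.569° ⇒ outside.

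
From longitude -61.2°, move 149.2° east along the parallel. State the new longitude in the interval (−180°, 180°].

+88.0°

Start at -61.2°; shift +149.2° → +88.0°.
+88.0° already lies in (−180°, 180°].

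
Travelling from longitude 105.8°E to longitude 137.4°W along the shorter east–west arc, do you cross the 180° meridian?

Yes

Naïve |-137.4 − 105.8| = 243.2° > 180°, so the shorter arc goes the other way round — across 180°.
Signed shortest Δλ = ((-137.4 − 105.8 + 180) mod 360) − 180 = 116.8°.
Going east by 116.8° from +105.8° passes through 180° before reaching -137.4°.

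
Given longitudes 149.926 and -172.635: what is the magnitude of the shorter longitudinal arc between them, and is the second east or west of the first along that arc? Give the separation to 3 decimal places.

Raw difference: -172.635 − 149.926 = -322.561°.
Normalise into (−180°, 180°]: -322.561° + 360° = 37.439°.
Positive ⇒ the second point lies to the east; separation 37.439°.

37.439° east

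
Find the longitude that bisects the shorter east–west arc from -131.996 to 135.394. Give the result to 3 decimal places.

Signed shortest Δλ from -131.996° to +135.394° is -92.610°.
Midpoint longitude = -131.996° + (-92.610°)/2 = -131.996° − 46.305° = -178.301°.
(The naïve average (-131.996 + +135.394)/2 = 1.699° is on the wrong side of the globe.)

-178.301°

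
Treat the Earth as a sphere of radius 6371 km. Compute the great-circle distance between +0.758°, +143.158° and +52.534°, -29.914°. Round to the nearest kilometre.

Δλ = -29.914 − 143.158 = -173.072°.
Δφ = 52.534 − 0.758 = 51.776°.
a = sin²(Δφ/2) + cos φ₁ · cos φ₂ · sin²(Δλ/2) = 0.796648.
c = 2·atan2(√a, √(1−a)) = 2.20594 rad → d = 6371·c ≈ 14054.07 km.

14054 km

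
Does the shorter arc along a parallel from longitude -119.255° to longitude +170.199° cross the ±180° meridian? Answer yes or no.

Yes

Naïve |170.199 − -119.255| = 289.454° > 180°, so the shorter arc goes the other way round — across 180°.
Signed shortest Δλ = ((170.199 − -119.255 + 180) mod 360) − 180 = -70.546°.
Going west by 70.546° from -119.255° passes through 180° before reaching +170.199°.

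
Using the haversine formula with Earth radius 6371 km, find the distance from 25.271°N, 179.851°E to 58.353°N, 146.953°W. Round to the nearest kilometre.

Δλ = -146.953 − 179.851 = -326.804°; wrapped into (−180°, 180°]: 33.196°.
Δφ = 58.353 − 25.271 = 33.082°.
a = sin²(Δφ/2) + cos φ₁ · cos φ₂ · sin²(Δλ/2) = 0.119771.
c = 2·atan2(√a, √(1−a)) = 0.70678 rad → d = 6371·c ≈ 4502.89 km.

4503 km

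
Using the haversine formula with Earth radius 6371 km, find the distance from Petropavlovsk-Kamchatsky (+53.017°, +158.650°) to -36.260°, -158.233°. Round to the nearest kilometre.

10763 km

Δλ = -158.233 − 158.650 = -316.883°; wrapped into (−180°, 180°]: 43.117°.
Δφ = -36.260 − 53.017 = -89.277°.
a = sin²(Δφ/2) + cos φ₁ · cos φ₂ · sin²(Δλ/2) = 0.559186.
c = 2·atan2(√a, √(1−a)) = 1.68945 rad → d = 6371·c ≈ 10763.46 km.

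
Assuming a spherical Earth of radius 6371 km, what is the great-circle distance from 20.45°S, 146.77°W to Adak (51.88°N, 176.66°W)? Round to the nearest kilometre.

Δλ = -176.66 − -146.77 = -29.89°.
Δφ = 51.88 − -20.45 = 72.33°.
a = sin²(Δφ/2) + cos φ₁ · cos φ₂ · sin²(Δλ/2) = 0.386702.
c = 2·atan2(√a, √(1−a)) = 1.34221 rad → d = 6371·c ≈ 8551.25 km.

8551 km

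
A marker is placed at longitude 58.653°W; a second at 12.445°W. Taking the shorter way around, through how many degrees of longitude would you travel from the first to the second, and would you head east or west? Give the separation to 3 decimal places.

Raw difference: -12.445 − -58.653 = 46.208°.
Normalise into (−180°, 180°]: 46.208° stays 46.208°.
Positive ⇒ the second point lies to the east; separation 46.208°.

46.208° east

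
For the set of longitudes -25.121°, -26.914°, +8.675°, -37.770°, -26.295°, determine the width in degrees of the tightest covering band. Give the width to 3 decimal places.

Sort the longitudes: -37.770°, -26.914°, -26.295°, -25.121°, +8.675°.
Eastward gaps between consecutive values (wrapping around): 10.856°, 0.619°, 1.174°, 33.796°, 313.555°.
Largest gap = 313.555° ⇒ minimal covering band is its complement: 360° − 313.555° = 46.445°.
Band runs from -37.770° eastward to +8.675°.

46.445°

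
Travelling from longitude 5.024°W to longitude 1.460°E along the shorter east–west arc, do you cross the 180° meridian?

No

Signed shortest Δλ = ((1.460 − -5.024 + 180) mod 360) − 180 = 6.484°.
Going east by 6.484° from -5.024° reaches +1.460° without touching 180°.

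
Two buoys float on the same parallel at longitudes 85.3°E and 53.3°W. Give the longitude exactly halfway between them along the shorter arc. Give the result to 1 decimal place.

Signed shortest Δλ from +85.3° to -53.3° is -138.6°.
Midpoint longitude = +85.3° + (-138.6°)/2 = +85.3° − 69.3° = +16.0°.

16.0°E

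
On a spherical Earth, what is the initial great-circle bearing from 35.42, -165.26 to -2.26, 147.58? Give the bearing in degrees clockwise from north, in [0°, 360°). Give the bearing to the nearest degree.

Δλ = 147.58 − -165.26 = 312.84°; wrapped into (−180°, 180°]: -47.16°.
θ = atan2( sin Δλ · cos φ₂ , cos φ₁ · sin φ₂ − sin φ₁ · cos φ₂ · cos Δλ )
  = atan2(-0.73268, -0.42591) = -120.169° → normalised to [0°, 360°): 239.831°.

240°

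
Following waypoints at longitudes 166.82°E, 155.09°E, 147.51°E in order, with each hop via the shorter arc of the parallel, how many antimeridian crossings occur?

0

Leg 1: +166.82° → +155.09°, shortest Δλ = -11.73° (west) — does not cross 180°.
Leg 2: +155.09° → +147.51°, shortest Δλ = -7.58° (west) — does not cross 180°.
Total crossings: 0.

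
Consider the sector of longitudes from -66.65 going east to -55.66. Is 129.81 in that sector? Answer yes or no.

No

Band width going east from -66.65° to -55.66°: ((-55.66 − -66.65) mod 360) = 10.99°.
Offset of +129.81° east of the west edge: ((129.81 − -66.65) mod 360) = 196.46°.
196.46° > 10.99° ⇒ outside.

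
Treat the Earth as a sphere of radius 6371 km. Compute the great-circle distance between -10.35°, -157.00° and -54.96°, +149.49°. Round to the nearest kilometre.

Δλ = 149.49 − -157.00 = 306.49°; wrapped into (−180°, 180°]: -53.51°.
Δφ = -54.96 − -10.35 = -44.61°.
a = sin²(Δφ/2) + cos φ₁ · cos φ₂ · sin²(Δλ/2) = 0.258511.
c = 2·atan2(√a, √(1−a)) = 1.06674 rad → d = 6371·c ≈ 6796.23 km.

6796 km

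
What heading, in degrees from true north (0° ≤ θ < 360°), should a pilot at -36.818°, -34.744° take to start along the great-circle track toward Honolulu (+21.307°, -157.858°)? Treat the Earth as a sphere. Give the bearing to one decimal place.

Δλ = -157.858 − -34.744 = -123.114°.
θ = atan2( sin Δλ · cos φ₂ , cos φ₁ · sin φ₂ − sin φ₁ · cos φ₂ · cos Δλ )
  = atan2(-0.78033, -0.01412) = -91.037° → normalised to [0°, 360°): 268.963°.

269.0°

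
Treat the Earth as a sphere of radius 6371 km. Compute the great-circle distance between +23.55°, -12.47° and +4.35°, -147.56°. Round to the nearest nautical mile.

Δλ = -147.56 − -12.47 = -135.09°.
Δφ = 4.35 − 23.55 = -19.20°.
a = sin²(Δφ/2) + cos φ₁ · cos φ₂ · sin²(Δλ/2) = 0.808527.
c = 2·atan2(√a, √(1−a)) = 2.23579 rad → d = 6371·c ≈ 14244.22 km ≈ 7691.27 nmi.

7691 nmi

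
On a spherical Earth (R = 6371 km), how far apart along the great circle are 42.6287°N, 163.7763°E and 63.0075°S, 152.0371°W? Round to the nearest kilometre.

12381 km

Δλ = -152.0371 − 163.7763 = -315.8134°; wrapped into (−180°, 180°]: 44.1866°.
Δφ = -63.0075 − 42.6287 = -105.6362°.
a = sin²(Δφ/2) + cos φ₁ · cos φ₂ · sin²(Δλ/2) = 0.682005.
c = 2·atan2(√a, √(1−a)) = 1.94337 rad → d = 6371·c ≈ 12381.18 km.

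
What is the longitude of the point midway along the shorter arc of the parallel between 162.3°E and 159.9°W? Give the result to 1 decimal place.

178.8°W

Signed shortest Δλ from +162.3° to -159.9° is +37.8°.
Midpoint longitude = +162.3° + (+37.8°)/2 = +162.3° + 18.9° = +181.2°.
Normalise into (−180°, 180°]: -178.8°.
(The naïve average (+162.3 + -159.9)/2 = 1.2° is on the wrong side of the globe.)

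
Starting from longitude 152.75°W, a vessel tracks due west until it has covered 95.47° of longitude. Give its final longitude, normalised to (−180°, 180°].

111.78°E

Start at -152.75°; shift −95.47° → -248.22°.
-248.22° lies outside (−180°, 180°]; add 360° → +111.78°.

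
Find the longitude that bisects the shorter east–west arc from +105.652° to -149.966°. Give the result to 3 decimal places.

Signed shortest Δλ from +105.652° to -149.966° is +104.382°.
Midpoint longitude = +105.652° + (+104.382°)/2 = +105.652° + 52.191° = +157.843°.
(The naïve average (+105.652 + -149.966)/2 = -22.157° is on the wrong side of the globe.)

+157.843°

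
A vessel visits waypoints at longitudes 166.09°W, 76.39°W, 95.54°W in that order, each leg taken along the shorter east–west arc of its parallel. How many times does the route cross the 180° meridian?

Leg 1: -166.09° → -76.39°, shortest Δλ = 89.7° (east) — does not cross 180°.
Leg 2: -76.39° → -95.54°, shortest Δλ = -19.15° (west) — does not cross 180°.
Total crossings: 0.

0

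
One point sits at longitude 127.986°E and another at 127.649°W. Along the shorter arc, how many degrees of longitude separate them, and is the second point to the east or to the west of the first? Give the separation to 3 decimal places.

Raw difference: -127.649 − 127.986 = -255.635°.
Normalise into (−180°, 180°]: -255.635° + 360° = 104.365°.
Positive ⇒ the second point lies to the east; separation 104.365°.

104.365° east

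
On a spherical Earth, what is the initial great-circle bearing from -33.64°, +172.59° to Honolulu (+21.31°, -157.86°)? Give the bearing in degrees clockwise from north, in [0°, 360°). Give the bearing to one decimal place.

Δλ = -157.86 − 172.59 = -330.45°; wrapped into (−180°, 180°]: 29.55°.
θ = atan2( sin Δλ · cos φ₂ , cos φ₁ · sin φ₂ − sin φ₁ · cos φ₂ · cos Δλ )
  = atan2(0.45946, 0.75152) = 31.441° → normalised to [0°, 360°): 31.441°.

31.4°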